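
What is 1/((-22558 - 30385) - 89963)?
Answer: -1/142906 ≈ -6.9976e-6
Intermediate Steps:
1/((-22558 - 30385) - 89963) = 1/(-52943 - 89963) = 1/(-142906) = -1/142906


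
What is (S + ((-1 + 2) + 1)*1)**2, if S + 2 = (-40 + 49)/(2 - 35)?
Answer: 9/121 ≈ 0.074380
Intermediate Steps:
S = -25/11 (S = -2 + (-40 + 49)/(2 - 35) = -2 + 9/(-33) = -2 + 9*(-1/33) = -2 - 3/11 = -25/11 ≈ -2.2727)
(S + ((-1 + 2) + 1)*1)**2 = (-25/11 + ((-1 + 2) + 1)*1)**2 = (-25/11 + (1 + 1)*1)**2 = (-25/11 + 2*1)**2 = (-25/11 + 2)**2 = (-3/11)**2 = 9/121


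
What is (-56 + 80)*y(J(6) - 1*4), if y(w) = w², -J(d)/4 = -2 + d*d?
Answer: 470400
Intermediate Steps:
J(d) = 8 - 4*d² (J(d) = -4*(-2 + d*d) = -4*(-2 + d²) = 8 - 4*d²)
(-56 + 80)*y(J(6) - 1*4) = (-56 + 80)*((8 - 4*6²) - 1*4)² = 24*((8 - 4*36) - 4)² = 24*((8 - 144) - 4)² = 24*(-136 - 4)² = 24*(-140)² = 24*19600 = 470400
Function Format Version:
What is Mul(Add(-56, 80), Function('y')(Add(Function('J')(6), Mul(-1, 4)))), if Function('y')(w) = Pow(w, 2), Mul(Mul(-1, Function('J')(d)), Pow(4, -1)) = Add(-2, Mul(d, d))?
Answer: 470400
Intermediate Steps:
Function('J')(d) = Add(8, Mul(-4, Pow(d, 2))) (Function('J')(d) = Mul(-4, Add(-2, Mul(d, d))) = Mul(-4, Add(-2, Pow(d, 2))) = Add(8, Mul(-4, Pow(d, 2))))
Mul(Add(-56, 80), Function('y')(Add(Function('J')(6), Mul(-1, 4)))) = Mul(Add(-56, 80), Pow(Add(Add(8, Mul(-4, Pow(6, 2))), Mul(-1, 4)), 2)) = Mul(24, Pow(Add(Add(8, Mul(-4, 36)), -4), 2)) = Mul(24, Pow(Add(Add(8, -144), -4), 2)) = Mul(24, Pow(Add(-136, -4), 2)) = Mul(24, Pow(-140, 2)) = Mul(24, 19600) = 470400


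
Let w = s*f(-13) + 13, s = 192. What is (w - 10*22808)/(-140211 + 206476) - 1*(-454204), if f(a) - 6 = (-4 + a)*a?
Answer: 30097643577/66265 ≈ 4.5420e+5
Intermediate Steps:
f(a) = 6 + a*(-4 + a) (f(a) = 6 + (-4 + a)*a = 6 + a*(-4 + a))
w = 43597 (w = 192*(6 + (-13)² - 4*(-13)) + 13 = 192*(6 + 169 + 52) + 13 = 192*227 + 13 = 43584 + 13 = 43597)
(w - 10*22808)/(-140211 + 206476) - 1*(-454204) = (43597 - 10*22808)/(-140211 + 206476) - 1*(-454204) = (43597 - 228080)/66265 + 454204 = -184483*1/66265 + 454204 = -184483/66265 + 454204 = 30097643577/66265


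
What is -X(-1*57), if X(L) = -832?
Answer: 832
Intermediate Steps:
-X(-1*57) = -1*(-832) = 832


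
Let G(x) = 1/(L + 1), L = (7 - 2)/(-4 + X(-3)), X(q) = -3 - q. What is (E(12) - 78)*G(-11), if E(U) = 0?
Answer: 312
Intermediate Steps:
L = -5/4 (L = (7 - 2)/(-4 + (-3 - 1*(-3))) = 5/(-4 + (-3 + 3)) = 5/(-4 + 0) = 5/(-4) = 5*(-¼) = -5/4 ≈ -1.2500)
G(x) = -4 (G(x) = 1/(-5/4 + 1) = 1/(-¼) = -4)
(E(12) - 78)*G(-11) = (0 - 78)*(-4) = -78*(-4) = 312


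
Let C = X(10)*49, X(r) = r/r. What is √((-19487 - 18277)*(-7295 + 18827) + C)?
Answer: I*√435494399 ≈ 20869.0*I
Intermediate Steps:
X(r) = 1
C = 49 (C = 1*49 = 49)
√((-19487 - 18277)*(-7295 + 18827) + C) = √((-19487 - 18277)*(-7295 + 18827) + 49) = √(-37764*11532 + 49) = √(-435494448 + 49) = √(-435494399) = I*√435494399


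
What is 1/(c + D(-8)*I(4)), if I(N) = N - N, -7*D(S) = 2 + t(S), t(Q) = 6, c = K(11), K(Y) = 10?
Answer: ⅒ ≈ 0.10000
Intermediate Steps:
c = 10
D(S) = -8/7 (D(S) = -(2 + 6)/7 = -⅐*8 = -8/7)
I(N) = 0
1/(c + D(-8)*I(4)) = 1/(10 - 8/7*0) = 1/(10 + 0) = 1/10 = ⅒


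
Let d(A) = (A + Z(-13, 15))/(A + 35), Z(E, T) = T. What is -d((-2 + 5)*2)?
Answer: -21/41 ≈ -0.51220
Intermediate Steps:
d(A) = (15 + A)/(35 + A) (d(A) = (A + 15)/(A + 35) = (15 + A)/(35 + A))
-d((-2 + 5)*2) = -(15 + (-2 + 5)*2)/(35 + (-2 + 5)*2) = -(15 + 3*2)/(35 + 3*2) = -(15 + 6)/(35 + 6) = -21/41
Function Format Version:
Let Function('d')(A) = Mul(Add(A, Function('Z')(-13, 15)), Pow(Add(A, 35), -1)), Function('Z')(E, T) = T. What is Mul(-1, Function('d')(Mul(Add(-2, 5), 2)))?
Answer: Rational(-21, 41) ≈ -0.51220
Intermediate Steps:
Function('d')(A) = Mul(Pow(Add(35, A), -1), Add(15, A)) (Function('d')(A) = Mul(Add(A, 15), Pow(Add(A, 35), -1)) = Mul(Add(15, A), Pow(Add(35, A), -1)) = Mul(Pow(Add(35, A), -1), Add(15, A)))
Mul(-1, Function('d')(Mul(Add(-2, 5), 2))) = Mul(-1, Mul(Pow(Add(35, Mul(Add(-2, 5), 2)), -1), Add(15, Mul(Add(-2, 5), 2)))) = Mul(-1, Mul(Pow(Add(35, Mul(3, 2)), -1), Add(15, Mul(3, 2)))) = Mul(-1, Mul(Pow(Add(35, 6), -1), Add(15, 6))) = Mul(-1, Mul(Pow(41, -1), 21)) = Mul(-1, Mul(Rational(1, 41), 21)) = Mul(-1, Rational(21, 41)) = Rational(-21, 41)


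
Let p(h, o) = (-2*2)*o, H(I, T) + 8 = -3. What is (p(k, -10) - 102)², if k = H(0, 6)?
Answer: 3844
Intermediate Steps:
H(I, T) = -11 (H(I, T) = -8 - 3 = -11)
k = -11
p(h, o) = -4*o
(p(k, -10) - 102)² = (-4*(-10) - 102)² = (40 - 102)² = (-62)² = 3844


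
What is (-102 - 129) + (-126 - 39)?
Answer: -396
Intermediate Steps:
(-102 - 129) + (-126 - 39) = -231 - 165 = -396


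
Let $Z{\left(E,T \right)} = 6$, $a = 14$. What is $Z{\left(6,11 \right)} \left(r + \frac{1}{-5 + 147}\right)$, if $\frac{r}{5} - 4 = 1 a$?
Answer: $\frac{38343}{71} \approx 540.04$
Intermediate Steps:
$r = 90$ ($r = 20 + 5 \cdot 1 \cdot 14 = 20 + 5 \cdot 14 = 20 + 70 = 90$)
$Z{\left(6,11 \right)} \left(r + \frac{1}{-5 + 147}\right) = 6 \left(90 + \frac{1}{-5 + 147}\right) = 6 \left(90 + \frac{1}{142}\right) = 6 \cdot \frac{12781}{142} = \frac{38343}{71}$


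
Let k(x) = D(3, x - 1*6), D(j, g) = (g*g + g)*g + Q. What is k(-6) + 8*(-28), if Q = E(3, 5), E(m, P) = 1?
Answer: -1807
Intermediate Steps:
Q = 1
D(j, g) = 1 + g*(g + g²) (D(j, g) = (g*g + g)*g + 1 = (g² + g)*g + 1 = (g + g²)*g + 1 = g*(g + g²) + 1 = 1 + g*(g + g²))
k(x) = 1 + (-6 + x)² + (-6 + x)³ (k(x) = 1 + (x - 1*6)² + (x - 1*6)³ = 1 + (x - 6)² + (x - 6)³ = 1 + (-6 + x)² + (-6 + x)³)
k(-6) + 8*(-28) = (1 + (-6 - 6)² + (-6 - 6)³) + 8*(-28) = (1 + (-12)² + (-12)³) - 224 = (1 + 144 - 1728) - 224 = -1583 - 224 = -1807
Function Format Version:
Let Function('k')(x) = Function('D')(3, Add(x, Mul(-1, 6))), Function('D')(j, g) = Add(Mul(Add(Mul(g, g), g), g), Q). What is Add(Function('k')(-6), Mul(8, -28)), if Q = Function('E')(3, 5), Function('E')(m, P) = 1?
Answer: -1807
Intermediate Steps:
Q = 1
Function('D')(j, g) = Add(1, Mul(g, Add(g, Pow(g, 2)))) (Function('D')(j, g) = Add(Mul(Add(Mul(g, g), g), g), 1) = Add(Mul(Add(Pow(g, 2), g), g), 1) = Add(Mul(Add(g, Pow(g, 2)), g), 1) = Add(Mul(g, Add(g, Pow(g, 2))), 1) = Add(1, Mul(g, Add(g, Pow(g, 2)))))
Function('k')(x) = Add(1, Pow(Add(-6, x), 2), Pow(Add(-6, x), 3)) (Function('k')(x) = Add(1, Pow(Add(x, Mul(-1, 6)), 2), Pow(Add(x, Mul(-1, 6)), 3)) = Add(1, Pow(Add(x, -6), 2), Pow(Add(x, -6), 3)) = Add(1, Pow(Add(-6, x), 2), Pow(Add(-6, x), 3)))
Add(Function('k')(-6), Mul(8, -28)) = Add(Add(1, Pow(Add(-6, -6), 2), Pow(Add(-6, -6), 3)), Mul(8, -28)) = Add(Add(1, Pow(-12, 2), Pow(-12, 3)), -224) = Add(Add(1, 144, -1728), -224) = Add(-1583, -224) = -1807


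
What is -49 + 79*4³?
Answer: 5007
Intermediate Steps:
-49 + 79*4³ = -49 + 79*64 = -49 + 5056 = 5007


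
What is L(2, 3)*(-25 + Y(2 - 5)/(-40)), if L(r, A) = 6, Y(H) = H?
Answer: -2991/20 ≈ -149.55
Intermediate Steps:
L(2, 3)*(-25 + Y(2 - 5)/(-40)) = 6*(-25 + (2 - 5)/(-40)) = 6*(-25 - 3*(-1/40)) = 6*(-25 + 3/40) = 6*(-997/40) = -2991/20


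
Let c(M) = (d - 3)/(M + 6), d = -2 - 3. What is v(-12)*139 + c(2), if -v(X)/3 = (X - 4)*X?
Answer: -80065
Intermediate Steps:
v(X) = -3*X*(-4 + X) (v(X) = -3*(X - 4)*X = -3*(-4 + X)*X = -3*X*(-4 + X))
d = -5
c(M) = -8/(6 + M) (c(M) = (-5 - 3)/(M + 6) = -8/(6 + M))
v(-12)*139 + c(2) = (3*(-12)*(4 - 1*(-12)))*139 - 8/(6 + 2) = (3*(-12)*(4 + 12))*139 - 8/8 = (3*(-12)*16)*139 - 8*1/8 = -576*139 - 1 = -80064 - 1 = -80065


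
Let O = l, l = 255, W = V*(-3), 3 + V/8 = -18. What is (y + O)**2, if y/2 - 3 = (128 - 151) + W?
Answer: 1495729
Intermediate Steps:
V = -168 (V = -24 + 8*(-18) = -24 - 144 = -168)
W = 504 (W = -168*(-3) = 504)
O = 255
y = 968 (y = 6 + 2*((128 - 151) + 504) = 6 + 2*(-23 + 504) = 6 + 2*481 = 6 + 962 = 968)
(y + O)**2 = (968 + 255)**2 = 1223**2 = 1495729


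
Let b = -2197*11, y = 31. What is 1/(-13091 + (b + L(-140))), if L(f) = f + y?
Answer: -1/37367 ≈ -2.6762e-5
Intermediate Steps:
b = -24167
L(f) = 31 + f (L(f) = f + 31 = 31 + f)
1/(-13091 + (b + L(-140))) = 1/(-13091 + (-24167 + (31 - 140))) = 1/(-13091 + (-24167 - 109)) = 1/(-13091 - 24276) = 1/(-37367) = -1/37367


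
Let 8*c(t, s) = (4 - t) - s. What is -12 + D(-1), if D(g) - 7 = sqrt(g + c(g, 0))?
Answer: -5 + I*sqrt(6)/4 ≈ -5.0 + 0.61237*I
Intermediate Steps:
c(t, s) = 1/2 - s/8 - t/8 (c(t, s) = ((4 - t) - s)/8 = (4 - s - t)/8 = 1/2 - s/8 - t/8)
D(g) = 7 + sqrt(1/2 + 7*g/8) (D(g) = 7 + sqrt(g + (1/2 - 1/8*0 - g/8)) = 7 + sqrt(g + (1/2 + 0 - g/8)) = 7 + sqrt(g + (1/2 - g/8)) = 7 + sqrt(1/2 + 7*g/8))
-12 + D(-1) = -12 + (7 + sqrt(8 + 14*(-1))/4) = -12 + (7 + sqrt(8 - 14)/4) = -12 + (7 + sqrt(-6)/4) = -12 + (7 + (I*sqrt(6))/4) = -12 + (7 + I*sqrt(6)/4) = -5 + I*sqrt(6)/4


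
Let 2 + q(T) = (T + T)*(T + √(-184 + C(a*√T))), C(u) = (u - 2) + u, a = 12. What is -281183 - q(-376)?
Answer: -563933 + 752*√(-186 + 48*I*√94) ≈ -5.5449e+5 + 13939.0*I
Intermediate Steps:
C(u) = -2 + 2*u (C(u) = (-2 + u) + u = -2 + 2*u)
q(T) = -2 + 2*T*(T + √(-186 + 24*√T)) (q(T) = -2 + (T + T)*(T + √(-184 + (-2 + 2*(12*√T)))) = -2 + (2*T)*(T + √(-184 + (-2 + 24*√T))) = -2 + (2*T)*(T + √(-186 + 24*√T)) = -2 + 2*T*(T + √(-186 + 24*√T)))
-281183 - q(-376) = -281183 - (-2 + 2*(-376)² + 2*(-376)*√(-186 + 24*√(-376))) = -281183 - (-2 + 2*141376 + 2*(-376)*√(-186 + 24*(2*I*√94))) = -281183 - (-2 + 282752 + 2*(-376)*√(-186 + 48*I*√94)) = -281183 - (-2 + 282752 - 752*√(-186 + 48*I*√94)) = -281183 - (282750 - 752*√(-186 + 48*I*√94)) = -281183 + (-282750 + 752*√(-186 + 48*I*√94)) = -563933 + 752*√(-186 + 48*I*√94)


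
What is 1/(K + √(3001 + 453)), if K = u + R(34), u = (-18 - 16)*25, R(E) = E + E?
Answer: -391/304035 - √3454/608070 ≈ -0.0013827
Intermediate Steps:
R(E) = 2*E
u = -850 (u = -34*25 = -850)
K = -782 (K = -850 + 2*34 = -850 + 68 = -782)
1/(K + √(3001 + 453)) = 1/(-782 + √(3001 + 453)) = 1/(-782 + √3454)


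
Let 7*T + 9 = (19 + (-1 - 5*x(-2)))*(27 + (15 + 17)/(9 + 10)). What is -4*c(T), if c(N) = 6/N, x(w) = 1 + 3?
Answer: 3192/1261 ≈ 2.5313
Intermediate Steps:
x(w) = 4
T = -1261/133 (T = -9/7 + ((19 + (-1 - 5*4))*(27 + (15 + 17)/(9 + 10)))/7 = -9/7 + ((19 + (-1 - 20))*(27 + 32/19))/7 = -9/7 + ((19 - 21)*(27 + 32*(1/19)))/7 = -9/7 + (-2*(27 + 32/19))/7 = -9/7 + (-2*545/19)/7 = -9/7 + (⅐)*(-1090/19) = -9/7 - 1090/133 = -1261/133 ≈ -9.4812)
-4*c(T) = -24/(-1261/133) = -24*(-133)/1261 = -4*(-798/1261) = 3192/1261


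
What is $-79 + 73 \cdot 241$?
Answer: $17514$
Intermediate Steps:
$-79 + 73 \cdot 241 = -79 + 17593 = 17514$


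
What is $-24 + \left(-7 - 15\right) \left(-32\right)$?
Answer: $680$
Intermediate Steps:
$-24 + \left(-7 - 15\right) \left(-32\right) = -24 - -704 = -24 + 704 = 680$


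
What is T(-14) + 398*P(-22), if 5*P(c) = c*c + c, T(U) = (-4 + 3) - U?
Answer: 183941/5 ≈ 36788.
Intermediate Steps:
T(U) = -1 - U
P(c) = c/5 + c²/5 (P(c) = (c*c + c)/5 = (c² + c)/5 = (c + c²)/5 = c/5 + c²/5)
T(-14) + 398*P(-22) = (-1 - 1*(-14)) + 398*((⅕)*(-22)*(1 - 22)) = (-1 + 14) + 398*((⅕)*(-22)*(-21)) = 13 + 398*(462/5) = 13 + 183876/5 = 183941/5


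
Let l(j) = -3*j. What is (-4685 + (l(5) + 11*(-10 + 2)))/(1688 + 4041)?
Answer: -4788/5729 ≈ -0.83575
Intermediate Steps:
(-4685 + (l(5) + 11*(-10 + 2)))/(1688 + 4041) = (-4685 + (-3*5 + 11*(-10 + 2)))/(1688 + 4041) = (-4685 + (-15 + 11*(-8)))/5729 = (-4685 + (-15 - 88))*(1/5729) = (-4685 - 103)*(1/5729) = -4788*1/5729 = -4788/5729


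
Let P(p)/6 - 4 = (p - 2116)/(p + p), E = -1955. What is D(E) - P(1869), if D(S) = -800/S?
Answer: -5649975/243593 ≈ -23.194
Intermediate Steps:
P(p) = 24 + 3*(-2116 + p)/p (P(p) = 24 + 6*((p - 2116)/(p + p)) = 24 + 6*((-2116 + p)/((2*p))) = 24 + 6*((-2116 + p)*(1/(2*p))) = 24 + 6*((-2116 + p)/(2*p)) = 24 + 3*(-2116 + p)/p)
D(E) - P(1869) = -800/(-1955) - (27 - 6348/1869) = -800*(-1/1955) - (27 - 6348*1/1869) = 160/391 - (27 - 2116/623) = 160/391 - 1*14705/623 = 160/391 - 14705/623 = -5649975/243593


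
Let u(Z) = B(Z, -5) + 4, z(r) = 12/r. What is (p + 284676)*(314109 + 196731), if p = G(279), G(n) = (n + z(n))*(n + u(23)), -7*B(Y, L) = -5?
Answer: 40332991113360/217 ≈ 1.8587e+11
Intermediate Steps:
B(Y, L) = 5/7 (B(Y, L) = -⅐*(-5) = 5/7)
u(Z) = 33/7 (u(Z) = 5/7 + 4 = 33/7)
G(n) = (33/7 + n)*(n + 12/n) (G(n) = (n + 12/n)*(n + 33/7) = (n + 12/n)*(33/7 + n) = (33/7 + n)*(n + 12/n))
p = 17179562/217 (p = 12 + 279² + (33/7)*279 + (396/7)/279 = 12 + 77841 + 9207/7 + (396/7)*(1/279) = 12 + 77841 + 9207/7 + 44/217 = 17179562/217 ≈ 79169.)
(p + 284676)*(314109 + 196731) = (17179562/217 + 284676)*(314109 + 196731) = (78954254/217)*510840 = 40332991113360/217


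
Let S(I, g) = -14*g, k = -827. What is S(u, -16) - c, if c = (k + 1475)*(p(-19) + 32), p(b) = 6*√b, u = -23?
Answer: -20512 - 3888*I*√19 ≈ -20512.0 - 16947.0*I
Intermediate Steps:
c = 20736 + 3888*I*√19 (c = (-827 + 1475)*(6*√(-19) + 32) = 648*(6*(I*√19) + 32) = 648*(6*I*√19 + 32) = 648*(32 + 6*I*√19) = 20736 + 3888*I*√19 ≈ 20736.0 + 16947.0*I)
S(u, -16) - c = -14*(-16) - (20736 + 3888*I*√19) = 224 + (-20736 - 3888*I*√19) = -20512 - 3888*I*√19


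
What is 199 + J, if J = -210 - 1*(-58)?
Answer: 47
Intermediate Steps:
J = -152 (J = -210 + 58 = -152)
199 + J = 199 - 152 = 47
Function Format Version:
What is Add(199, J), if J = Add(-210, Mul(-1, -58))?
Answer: 47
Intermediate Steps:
J = -152 (J = Add(-210, 58) = -152)
Add(199, J) = Add(199, -152) = 47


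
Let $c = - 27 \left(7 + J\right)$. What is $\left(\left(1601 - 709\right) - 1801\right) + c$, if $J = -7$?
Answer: $-909$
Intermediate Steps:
$c = 0$ ($c = - 27 \left(7 - 7\right) = \left(-27\right) 0 = 0$)
$\left(\left(1601 - 709\right) - 1801\right) + c = \left(\left(1601 - 709\right) - 1801\right) + 0 = \left(892 - 1801\right) + 0 = -909 + 0 = -909$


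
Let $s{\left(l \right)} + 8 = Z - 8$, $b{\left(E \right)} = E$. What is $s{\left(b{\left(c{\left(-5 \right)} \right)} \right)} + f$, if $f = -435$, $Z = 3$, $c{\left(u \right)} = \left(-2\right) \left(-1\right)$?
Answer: $-448$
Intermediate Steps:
$c{\left(u \right)} = 2$
$s{\left(l \right)} = -13$ ($s{\left(l \right)} = -8 + \left(3 - 8\right) = -8 - 5 = -13$)
$s{\left(b{\left(c{\left(-5 \right)} \right)} \right)} + f = -13 - 435 = -448$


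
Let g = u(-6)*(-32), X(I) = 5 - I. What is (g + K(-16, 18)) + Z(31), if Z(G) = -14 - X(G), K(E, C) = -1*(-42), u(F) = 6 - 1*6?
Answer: 54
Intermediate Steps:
u(F) = 0 (u(F) = 6 - 6 = 0)
K(E, C) = 42
Z(G) = -19 + G (Z(G) = -14 - (5 - G) = -14 + (-5 + G) = -19 + G)
g = 0 (g = 0*(-32) = 0)
(g + K(-16, 18)) + Z(31) = (0 + 42) + (-19 + 31) = 42 + 12 = 54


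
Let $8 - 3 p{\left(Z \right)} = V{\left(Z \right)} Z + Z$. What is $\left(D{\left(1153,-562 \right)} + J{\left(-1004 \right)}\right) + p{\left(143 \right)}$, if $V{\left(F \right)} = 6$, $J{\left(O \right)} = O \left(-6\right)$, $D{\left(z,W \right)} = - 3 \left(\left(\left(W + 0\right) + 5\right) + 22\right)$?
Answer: $7298$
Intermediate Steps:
$D{\left(z,W \right)} = -81 - 3 W$ ($D{\left(z,W \right)} = - 3 \left(\left(W + 5\right) + 22\right) = - 3 \left(\left(5 + W\right) + 22\right) = - 3 \left(27 + W\right) = -81 - 3 W$)
$J{\left(O \right)} = - 6 O$
$p{\left(Z \right)} = \frac{8}{3} - \frac{7 Z}{3}$ ($p{\left(Z \right)} = \frac{8}{3} - \frac{6 Z + Z}{3} = \frac{8}{3} - \frac{7 Z}{3}$)
$\left(D{\left(1153,-562 \right)} + J{\left(-1004 \right)}\right) + p{\left(143 \right)} = \left(\left(-81 - -1686\right) - -6024\right) + \left(\frac{8}{3} - \frac{1001}{3}\right) = \left(\left(-81 + 1686\right) + 6024\right) + \left(\frac{8}{3} - \frac{1001}{3}\right) = \left(1605 + 6024\right) - 331 = 7629 - 331 = 7298$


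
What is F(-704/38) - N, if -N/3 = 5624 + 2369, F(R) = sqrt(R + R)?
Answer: 23979 + 8*I*sqrt(209)/19 ≈ 23979.0 + 6.0871*I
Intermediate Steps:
F(R) = sqrt(2)*sqrt(R) (F(R) = sqrt(2*R) = sqrt(2)*sqrt(R))
N = -23979 (N = -3*(5624 + 2369) = -3*7993 = -23979)
F(-704/38) - N = sqrt(2)*sqrt(-704/38) - 1*(-23979) = sqrt(2)*sqrt(-704*1/38) + 23979 = sqrt(2)*sqrt(-352/19) + 23979 = sqrt(2)*(4*I*sqrt(418)/19) + 23979 = 8*I*sqrt(209)/19 + 23979 = 23979 + 8*I*sqrt(209)/19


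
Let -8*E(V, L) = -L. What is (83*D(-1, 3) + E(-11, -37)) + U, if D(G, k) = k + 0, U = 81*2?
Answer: 3251/8 ≈ 406.38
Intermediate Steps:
U = 162
D(G, k) = k
E(V, L) = L/8 (E(V, L) = -(-1)*L/8 = L/8)
(83*D(-1, 3) + E(-11, -37)) + U = (83*3 + (1/8)*(-37)) + 162 = (249 - 37/8) + 162 = 1955/8 + 162 = 3251/8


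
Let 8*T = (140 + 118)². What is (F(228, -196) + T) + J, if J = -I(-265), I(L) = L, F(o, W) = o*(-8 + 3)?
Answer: 14891/2 ≈ 7445.5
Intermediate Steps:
F(o, W) = -5*o (F(o, W) = o*(-5) = -5*o)
T = 16641/2 (T = (140 + 118)²/8 = (⅛)*258² = (⅛)*66564 = 16641/2 ≈ 8320.5)
J = 265 (J = -1*(-265) = 265)
(F(228, -196) + T) + J = (-5*228 + 16641/2) + 265 = (-1140 + 16641/2) + 265 = 14361/2 + 265 = 14891/2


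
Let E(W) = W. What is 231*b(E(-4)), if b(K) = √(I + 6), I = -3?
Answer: 231*√3 ≈ 400.10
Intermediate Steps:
b(K) = √3 (b(K) = √(-3 + 6) = √3)
231*b(E(-4)) = 231*√3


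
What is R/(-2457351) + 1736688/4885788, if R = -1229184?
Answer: 95122078060/111167555811 ≈ 0.85566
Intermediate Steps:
R/(-2457351) + 1736688/4885788 = -1229184/(-2457351) + 1736688/4885788 = -1229184*(-1/2457351) + 1736688*(1/4885788) = 136576/273039 + 144724/407149 = 95122078060/111167555811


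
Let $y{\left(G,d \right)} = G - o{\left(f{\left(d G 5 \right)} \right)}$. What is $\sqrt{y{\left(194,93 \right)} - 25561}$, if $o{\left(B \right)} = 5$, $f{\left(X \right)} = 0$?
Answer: $2 i \sqrt{6343} \approx 159.29 i$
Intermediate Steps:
$y{\left(G,d \right)} = -5 + G$ ($y{\left(G,d \right)} = G - 5 = -5 + G$)
$\sqrt{y{\left(194,93 \right)} - 25561} = \sqrt{\left(-5 + 194\right) - 25561} = \sqrt{189 - 25561} = \sqrt{-25372} = 2 i \sqrt{6343}$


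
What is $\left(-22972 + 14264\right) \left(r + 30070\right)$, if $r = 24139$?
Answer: $-472051972$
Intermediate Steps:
$\left(-22972 + 14264\right) \left(r + 30070\right) = \left(-22972 + 14264\right) \left(24139 + 30070\right) = \left(-8708\right) 54209 = -472051972$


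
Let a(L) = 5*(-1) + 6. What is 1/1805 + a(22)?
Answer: 1806/1805 ≈ 1.0006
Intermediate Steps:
a(L) = 1 (a(L) = -5 + 6 = 1)
1/1805 + a(22) = 1/1805 + 1 = 1806/1805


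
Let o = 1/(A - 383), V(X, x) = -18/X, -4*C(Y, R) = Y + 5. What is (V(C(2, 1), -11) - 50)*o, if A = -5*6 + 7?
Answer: 139/1421 ≈ 0.097818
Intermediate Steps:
A = -23 (A = -30 + 7 = -23)
C(Y, R) = -5/4 - Y/4 (C(Y, R) = -(Y + 5)/4 = -(5 + Y)/4 = -5/4 - Y/4)
o = -1/406 (o = 1/(-23 - 383) = 1/(-406) = -1/406 ≈ -0.0024631)
(V(C(2, 1), -11) - 50)*o = (-18/(-5/4 - ¼*2) - 50)*(-1/406) = (-18/(-5/4 - ½) - 50)*(-1/406) = (-18/(-7/4) - 50)*(-1/406) = (-18*(-4/7) - 50)*(-1/406) = (72/7 - 50)*(-1/406) = -278/7*(-1/406) = 139/1421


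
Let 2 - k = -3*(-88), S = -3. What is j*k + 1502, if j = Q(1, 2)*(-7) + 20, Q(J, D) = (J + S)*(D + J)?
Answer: -14742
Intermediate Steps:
k = -262 (k = 2 - (-3)*(-88) = 2 - 1*264 = 2 - 264 = -262)
Q(J, D) = (-3 + J)*(D + J) (Q(J, D) = (J - 3)*(D + J) = (-3 + J)*(D + J))
j = 62 (j = (1² - 3*2 - 3*1 + 2*1)*(-7) + 20 = (1 - 6 - 3 + 2)*(-7) + 20 = -6*(-7) + 20 = 42 + 20 = 62)
j*k + 1502 = 62*(-262) + 1502 = -16244 + 1502 = -14742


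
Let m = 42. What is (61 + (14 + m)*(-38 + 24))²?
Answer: 522729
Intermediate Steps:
(61 + (14 + m)*(-38 + 24))² = (61 + (14 + 42)*(-38 + 24))² = (61 + 56*(-14))² = (61 - 784)² = (-723)² = 522729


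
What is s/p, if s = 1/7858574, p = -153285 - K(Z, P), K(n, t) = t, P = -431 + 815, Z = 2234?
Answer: -1/1207619208006 ≈ -8.2808e-13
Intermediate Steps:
P = 384
p = -153669 (p = -153285 - 1*384 = -153285 - 384 = -153669)
s = 1/7858574 ≈ 1.2725e-7
s/p = (1/7858574)/(-153669) = (1/7858574)*(-1/153669) = -1/1207619208006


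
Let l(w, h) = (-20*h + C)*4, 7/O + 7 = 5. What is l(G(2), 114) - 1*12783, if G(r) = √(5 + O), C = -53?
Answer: -22115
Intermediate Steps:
O = -7/2 (O = 7/(-7 + 5) = 7/(-2) = 7*(-½) = -7/2 ≈ -3.5000)
G(r) = √6/2 (G(r) = √(5 - 7/2) = √(3/2) = √6/2)
l(w, h) = -212 - 80*h (l(w, h) = (-20*h - 53)*4 = (-53 - 20*h)*4 = -212 - 80*h)
l(G(2), 114) - 1*12783 = (-212 - 80*114) - 1*12783 = (-212 - 9120) - 12783 = -9332 - 12783 = -22115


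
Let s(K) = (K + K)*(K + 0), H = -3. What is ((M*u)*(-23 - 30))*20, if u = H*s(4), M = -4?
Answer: -407040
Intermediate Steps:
s(K) = 2*K**2 (s(K) = (2*K)*K = 2*K**2)
u = -96 (u = -6*4**2 = -6*16 = -3*32 = -96)
((M*u)*(-23 - 30))*20 = ((-4*(-96))*(-23 - 30))*20 = (384*(-53))*20 = -20352*20 = -407040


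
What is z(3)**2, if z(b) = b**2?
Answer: 81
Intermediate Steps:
z(3)**2 = (3**2)**2 = 9**2 = 81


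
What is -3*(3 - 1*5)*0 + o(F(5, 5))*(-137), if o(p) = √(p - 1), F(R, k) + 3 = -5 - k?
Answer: -137*I*√14 ≈ -512.61*I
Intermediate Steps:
F(R, k) = -8 - k (F(R, k) = -3 + (-5 - k) = -8 - k)
o(p) = √(-1 + p)
-3*(3 - 1*5)*0 + o(F(5, 5))*(-137) = -3*(3 - 1*5)*0 + √(-1 + (-8 - 1*5))*(-137) = -3*(3 - 5)*0 + √(-1 + (-8 - 5))*(-137) = -3*(-2)*0 + √(-1 - 13)*(-137) = 6*0 + √(-14)*(-137) = 0 + (I*√14)*(-137) = 0 - 137*I*√14 = -137*I*√14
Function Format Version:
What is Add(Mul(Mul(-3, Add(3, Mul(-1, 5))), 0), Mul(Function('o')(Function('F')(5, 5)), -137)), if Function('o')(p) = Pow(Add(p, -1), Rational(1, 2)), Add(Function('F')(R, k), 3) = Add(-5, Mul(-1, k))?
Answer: Mul(-137, I, Pow(14, Rational(1, 2))) ≈ Mul(-512.61, I)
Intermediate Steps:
Function('F')(R, k) = Add(-8, Mul(-1, k)) (Function('F')(R, k) = Add(-3, Add(-5, Mul(-1, k))) = Add(-8, Mul(-1, k)))
Function('o')(p) = Pow(Add(-1, p), Rational(1, 2))
Add(Mul(Mul(-3, Add(3, Mul(-1, 5))), 0), Mul(Function('o')(Function('F')(5, 5)), -137)) = Add(Mul(Mul(-3, Add(3, Mul(-1, 5))), 0), Mul(Pow(Add(-1, Add(-8, Mul(-1, 5))), Rational(1, 2)), -137)) = Add(Mul(Mul(-3, Add(3, -5)), 0), Mul(Pow(Add(-1, Add(-8, -5)), Rational(1, 2)), -137)) = Add(Mul(Mul(-3, -2), 0), Mul(Pow(Add(-1, -13), Rational(1, 2)), -137)) = Add(Mul(6, 0), Mul(Pow(-14, Rational(1, 2)), -137)) = Add(0, Mul(Mul(I, Pow(14, Rational(1, 2))), -137)) = Add(0, Mul(-137, I, Pow(14, Rational(1, 2)))) = Mul(-137, I, Pow(14, Rational(1, 2)))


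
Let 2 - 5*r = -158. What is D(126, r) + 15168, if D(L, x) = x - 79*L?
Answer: 5246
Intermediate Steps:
r = 32 (r = ⅖ - ⅕*(-158) = ⅖ + 158/5 = 32)
D(126, r) + 15168 = (32 - 79*126) + 15168 = (32 - 9954) + 15168 = -9922 + 15168 = 5246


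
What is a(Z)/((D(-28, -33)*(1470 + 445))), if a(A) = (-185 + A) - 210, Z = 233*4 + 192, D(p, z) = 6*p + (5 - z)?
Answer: -729/248950 ≈ -0.0029283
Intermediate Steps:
D(p, z) = 5 - z + 6*p
Z = 1124 (Z = 932 + 192 = 1124)
a(A) = -395 + A
a(Z)/((D(-28, -33)*(1470 + 445))) = (-395 + 1124)/(((5 - 1*(-33) + 6*(-28))*(1470 + 445))) = 729/(((5 + 33 - 168)*1915)) = 729/((-130*1915)) = 729/(-248950) = 729*(-1/248950) = -729/248950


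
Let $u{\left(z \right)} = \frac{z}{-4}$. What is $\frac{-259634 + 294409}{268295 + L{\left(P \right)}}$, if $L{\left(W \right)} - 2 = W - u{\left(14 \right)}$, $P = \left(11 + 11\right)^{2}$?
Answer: $\frac{69550}{537569} \approx 0.12938$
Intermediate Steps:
$u{\left(z \right)} = - \frac{z}{4}$ ($u{\left(z \right)} = z \left(- \frac{1}{4}\right) = - \frac{z}{4}$)
$P = 484$ ($P = 22^{2} = 484$)
$L{\left(W \right)} = \frac{11}{2} + W$ ($L{\left(W \right)} = 2 + \left(W - \left(- \frac{1}{4}\right) 14\right) = 2 + \left(W - - \frac{7}{2}\right) = 2 + \left(W + \frac{7}{2}\right) = 2 + \left(\frac{7}{2} + W\right) = \frac{11}{2} + W$)
$\frac{-259634 + 294409}{268295 + L{\left(P \right)}} = \frac{-259634 + 294409}{268295 + \left(\frac{11}{2} + 484\right)} = \frac{34775}{268295 + \frac{979}{2}} = \frac{34775}{\frac{537569}{2}} = 34775 \cdot \frac{2}{537569} = \frac{69550}{537569}$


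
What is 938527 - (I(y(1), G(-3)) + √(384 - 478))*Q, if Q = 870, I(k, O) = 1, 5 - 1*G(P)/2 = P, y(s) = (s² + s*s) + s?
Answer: 937657 - 870*I*√94 ≈ 9.3766e+5 - 8435.0*I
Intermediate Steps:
y(s) = s + 2*s² (y(s) = (s² + s²) + s = 2*s² + s = s + 2*s²)
G(P) = 10 - 2*P
938527 - (I(y(1), G(-3)) + √(384 - 478))*Q = 938527 - (1 + √(384 - 478))*870 = 938527 - (1 + √(-94))*870 = 938527 - (1 + I*√94)*870 = 938527 - (870 + 870*I*√94) = 938527 + (-870 - 870*I*√94) = 937657 - 870*I*√94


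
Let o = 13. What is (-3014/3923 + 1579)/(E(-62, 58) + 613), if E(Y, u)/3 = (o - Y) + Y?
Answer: 6191403/2557796 ≈ 2.4206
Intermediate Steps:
E(Y, u) = 39 (E(Y, u) = 3*((13 - Y) + Y) = 3*13 = 39)
(-3014/3923 + 1579)/(E(-62, 58) + 613) = (-3014/3923 + 1579)/(39 + 613) = (-3014*1/3923 + 1579)/652 = (-3014/3923 + 1579)*(1/652) = (6191403/3923)*(1/652) = 6191403/2557796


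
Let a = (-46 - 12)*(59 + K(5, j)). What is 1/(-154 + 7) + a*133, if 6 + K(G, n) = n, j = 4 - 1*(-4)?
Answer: -69171439/147 ≈ -4.7055e+5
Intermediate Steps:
j = 8 (j = 4 + 4 = 8)
K(G, n) = -6 + n
a = -3538 (a = (-46 - 12)*(59 + (-6 + 8)) = -58*(59 + 2) = -58*61 = -3538)
1/(-154 + 7) + a*133 = 1/(-154 + 7) - 3538*133 = 1/(-147) - 470554 = -1/147 - 470554 = -69171439/147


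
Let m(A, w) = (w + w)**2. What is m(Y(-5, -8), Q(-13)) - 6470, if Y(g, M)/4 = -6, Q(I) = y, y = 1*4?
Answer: -6406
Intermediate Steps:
y = 4
Q(I) = 4
Y(g, M) = -24 (Y(g, M) = 4*(-6) = -24)
m(A, w) = 4*w**2 (m(A, w) = (2*w)**2 = 4*w**2)
m(Y(-5, -8), Q(-13)) - 6470 = 4*4**2 - 6470 = 4*16 - 6470 = 64 - 6470 = -6406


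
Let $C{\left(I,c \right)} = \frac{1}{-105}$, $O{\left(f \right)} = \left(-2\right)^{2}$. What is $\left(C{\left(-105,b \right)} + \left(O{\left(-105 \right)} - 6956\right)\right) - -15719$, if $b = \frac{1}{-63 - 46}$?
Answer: $\frac{920534}{105} \approx 8767.0$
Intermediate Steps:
$O{\left(f \right)} = 4$
$b = - \frac{1}{109}$ ($b = \frac{1}{-109} = - \frac{1}{109} \approx -0.0091743$)
$C{\left(I,c \right)} = - \frac{1}{105}$
$\left(C{\left(-105,b \right)} + \left(O{\left(-105 \right)} - 6956\right)\right) - -15719 = \left(- \frac{1}{105} + \left(4 - 6956\right)\right) - -15719 = \left(- \frac{1}{105} - 6952\right) + 15719 = - \frac{729961}{105} + 15719 = \frac{920534}{105}$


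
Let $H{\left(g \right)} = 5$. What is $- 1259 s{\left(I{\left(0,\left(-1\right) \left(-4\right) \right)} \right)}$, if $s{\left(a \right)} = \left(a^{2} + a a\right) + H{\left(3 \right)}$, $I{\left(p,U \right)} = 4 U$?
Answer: $-650903$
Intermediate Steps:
$s{\left(a \right)} = 5 + 2 a^{2}$ ($s{\left(a \right)} = \left(a^{2} + a a\right) + 5 = \left(a^{2} + a^{2}\right) + 5 = 2 a^{2} + 5 = 5 + 2 a^{2}$)
$- 1259 s{\left(I{\left(0,\left(-1\right) \left(-4\right) \right)} \right)} = - 1259 \left(5 + 2 \left(4 \left(\left(-1\right) \left(-4\right)\right)\right)^{2}\right) = - 1259 \left(5 + 2 \left(4 \cdot 4\right)^{2}\right) = - 1259 \left(5 + 2 \cdot 16^{2}\right) = - 1259 \left(5 + 2 \cdot 256\right) = - 1259 \left(5 + 512\right) = \left(-1259\right) 517 = -650903$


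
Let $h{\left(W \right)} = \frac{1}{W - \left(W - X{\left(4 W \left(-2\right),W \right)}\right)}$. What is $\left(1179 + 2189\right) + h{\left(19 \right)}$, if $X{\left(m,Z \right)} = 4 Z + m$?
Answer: $\frac{255967}{76} \approx 3368.0$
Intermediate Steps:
$X{\left(m,Z \right)} = m + 4 Z$
$h{\left(W \right)} = - \frac{1}{4 W}$ ($h{\left(W \right)} = \frac{1}{W + \left(\left(4 W \left(-2\right) + 4 W\right) - W\right)} = \frac{1}{W + \left(\left(- 8 W + 4 W\right) - W\right)} = \frac{1}{W - 5 W} = \frac{1}{\left(-4\right) W} = - \frac{1}{4 W}$)
$\left(1179 + 2189\right) + h{\left(19 \right)} = \left(1179 + 2189\right) - \frac{1}{4 \cdot 19} = 3368 - \frac{1}{76} = \frac{255967}{76}$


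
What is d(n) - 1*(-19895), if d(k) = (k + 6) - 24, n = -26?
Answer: 19851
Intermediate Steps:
d(k) = -18 + k (d(k) = (6 + k) - 24 = -18 + k)
d(n) - 1*(-19895) = (-18 - 26) - 1*(-19895) = -44 + 19895 = 19851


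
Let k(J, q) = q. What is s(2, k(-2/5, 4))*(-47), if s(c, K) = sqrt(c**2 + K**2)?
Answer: -94*sqrt(5) ≈ -210.19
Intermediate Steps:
s(c, K) = sqrt(K**2 + c**2)
s(2, k(-2/5, 4))*(-47) = sqrt(4**2 + 2**2)*(-47) = sqrt(16 + 4)*(-47) = sqrt(20)*(-47) = (2*sqrt(5))*(-47) = -94*sqrt(5)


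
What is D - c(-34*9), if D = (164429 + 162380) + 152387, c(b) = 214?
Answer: 478982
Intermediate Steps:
D = 479196 (D = 326809 + 152387 = 479196)
D - c(-34*9) = 479196 - 1*214 = 479196 - 214 = 478982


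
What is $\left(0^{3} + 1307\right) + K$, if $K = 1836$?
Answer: $3143$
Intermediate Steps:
$\left(0^{3} + 1307\right) + K = \left(0^{3} + 1307\right) + 1836 = \left(0 + 1307\right) + 1836 = 1307 + 1836 = 3143$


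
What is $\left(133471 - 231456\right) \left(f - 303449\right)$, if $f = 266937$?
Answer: $3577628320$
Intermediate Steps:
$\left(133471 - 231456\right) \left(f - 303449\right) = \left(133471 - 231456\right) \left(266937 - 303449\right) = \left(-97985\right) \left(-36512\right) = 3577628320$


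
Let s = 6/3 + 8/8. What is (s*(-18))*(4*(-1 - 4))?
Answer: 1080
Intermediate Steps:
s = 3 (s = 6*(⅓) + 8*(⅛) = 2 + 1 = 3)
(s*(-18))*(4*(-1 - 4)) = (3*(-18))*(4*(-1 - 4)) = -216*(-5) = -54*(-20) = 1080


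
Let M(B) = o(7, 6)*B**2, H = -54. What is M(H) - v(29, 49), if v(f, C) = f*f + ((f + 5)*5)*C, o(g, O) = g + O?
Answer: 28737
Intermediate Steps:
o(g, O) = O + g
v(f, C) = f**2 + C*(25 + 5*f) (v(f, C) = f**2 + ((5 + f)*5)*C = f**2 + (25 + 5*f)*C = f**2 + C*(25 + 5*f))
M(B) = 13*B**2 (M(B) = (6 + 7)*B**2 = 13*B**2)
M(H) - v(29, 49) = 13*(-54)**2 - (29**2 + 25*49 + 5*49*29) = 13*2916 - (841 + 1225 + 7105) = 37908 - 1*9171 = 37908 - 9171 = 28737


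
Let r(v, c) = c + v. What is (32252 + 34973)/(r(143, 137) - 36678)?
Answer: -67225/36398 ≈ -1.8469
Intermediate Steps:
(32252 + 34973)/(r(143, 137) - 36678) = (32252 + 34973)/((137 + 143) - 36678) = 67225/(280 - 36678) = 67225/(-36398) = 67225*(-1/36398) = -67225/36398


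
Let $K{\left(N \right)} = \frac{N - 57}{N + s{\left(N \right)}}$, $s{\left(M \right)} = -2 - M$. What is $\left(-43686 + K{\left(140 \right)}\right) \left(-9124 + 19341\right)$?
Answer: $- \frac{893527735}{2} \approx -4.4676 \cdot 10^{8}$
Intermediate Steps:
$K{\left(N \right)} = \frac{57}{2} - \frac{N}{2}$ ($K{\left(N \right)} = \frac{N - 57}{N - \left(2 + N\right)} = \frac{-57 + N}{-2} = \left(-57 + N\right) \left(- \frac{1}{2}\right) = \frac{57}{2} - \frac{N}{2}$)
$\left(-43686 + K{\left(140 \right)}\right) \left(-9124 + 19341\right) = \left(-43686 + \left(\frac{57}{2} - 70\right)\right) \left(-9124 + 19341\right) = \left(-43686 + \left(\frac{57}{2} - 70\right)\right) 10217 = \left(-43686 - \frac{83}{2}\right) 10217 = \left(- \frac{87455}{2}\right) 10217 = - \frac{893527735}{2}$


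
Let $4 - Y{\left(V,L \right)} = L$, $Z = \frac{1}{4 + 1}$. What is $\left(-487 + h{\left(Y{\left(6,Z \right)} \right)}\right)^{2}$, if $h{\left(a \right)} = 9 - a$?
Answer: $\frac{5803281}{25} \approx 2.3213 \cdot 10^{5}$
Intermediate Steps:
$Z = \frac{1}{5} \approx 0.2$
$Y{\left(V,L \right)} = 4 - L$
$\left(-487 + h{\left(Y{\left(6,Z \right)} \right)}\right)^{2} = \left(-487 + \left(9 - \left(4 - \frac{1}{5}\right)\right)\right)^{2} = \left(-487 + \left(9 - \frac{19}{5}\right)\right)^{2} = \left(-487 + \frac{26}{5}\right)^{2} = \left(- \frac{2409}{5}\right)^{2} = \frac{5803281}{25}$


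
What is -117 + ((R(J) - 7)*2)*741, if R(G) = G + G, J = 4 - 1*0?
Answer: 1365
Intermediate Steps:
J = 4 (J = 4 + 0 = 4)
R(G) = 2*G
-117 + ((R(J) - 7)*2)*741 = -117 + ((2*4 - 7)*2)*741 = -117 + ((8 - 7)*2)*741 = -117 + (1*2)*741 = -117 + 2*741 = -117 + 1482 = 1365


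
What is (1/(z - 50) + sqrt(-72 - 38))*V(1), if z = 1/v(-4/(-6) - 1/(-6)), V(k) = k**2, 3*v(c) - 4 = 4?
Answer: -8/397 + I*sqrt(110) ≈ -0.020151 + 10.488*I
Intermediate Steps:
v(c) = 8/3 (v(c) = 4/3 + (1/3)*4 = 4/3 + 4/3 = 8/3)
z = 3/8 (z = 1/(8/3) = 3/8 ≈ 0.37500)
(1/(z - 50) + sqrt(-72 - 38))*V(1) = (1/(3/8 - 50) + sqrt(-72 - 38))*1**2 = (1/(-397/8) + sqrt(-110))*1 = (-8/397 + I*sqrt(110))*1 = -8/397 + I*sqrt(110)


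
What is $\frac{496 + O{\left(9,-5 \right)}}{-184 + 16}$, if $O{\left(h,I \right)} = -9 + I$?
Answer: $- \frac{241}{84} \approx -2.869$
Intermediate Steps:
$\frac{496 + O{\left(9,-5 \right)}}{-184 + 16} = \frac{496 - 14}{-184 + 16} = \frac{496 - 14}{-168} = 482 \left(- \frac{1}{168}\right) = - \frac{241}{84}$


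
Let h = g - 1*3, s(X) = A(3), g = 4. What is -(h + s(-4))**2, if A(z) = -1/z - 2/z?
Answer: 0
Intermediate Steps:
A(z) = -3/z
s(X) = -1 (s(X) = -3/3 = -3*1/3 = -1)
h = 1 (h = 4 - 1*3 = 4 - 3 = 1)
-(h + s(-4))**2 = -(1 - 1)**2 = -1*0**2 = -1*0 = 0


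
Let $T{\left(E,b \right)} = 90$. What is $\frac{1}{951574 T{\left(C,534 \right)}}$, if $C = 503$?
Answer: $\frac{1}{85641660} \approx 1.1677 \cdot 10^{-8}$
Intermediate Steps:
$\frac{1}{951574 T{\left(C,534 \right)}} = \frac{1}{951574 \cdot 90} = \frac{1}{951574} \cdot \frac{1}{90} = \frac{1}{85641660}$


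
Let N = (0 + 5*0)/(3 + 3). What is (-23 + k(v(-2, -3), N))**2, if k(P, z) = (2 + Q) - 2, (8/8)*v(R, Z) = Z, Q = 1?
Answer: 484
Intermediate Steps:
v(R, Z) = Z
N = 0 (N = (0 + 0)/6 = 0*(1/6) = 0)
k(P, z) = 1 (k(P, z) = (2 + 1) - 2 = 3 - 2 = 1)
(-23 + k(v(-2, -3), N))**2 = (-23 + 1)**2 = (-22)**2 = 484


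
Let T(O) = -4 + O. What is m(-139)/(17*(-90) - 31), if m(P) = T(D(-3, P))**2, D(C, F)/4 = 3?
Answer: -64/1561 ≈ -0.040999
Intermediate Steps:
D(C, F) = 12 (D(C, F) = 4*3 = 12)
m(P) = 64 (m(P) = (-4 + 12)**2 = 8**2 = 64)
m(-139)/(17*(-90) - 31) = 64/(17*(-90) - 31) = 64/(-1530 - 31) = 64/(-1561) = 64*(-1/1561) = -64/1561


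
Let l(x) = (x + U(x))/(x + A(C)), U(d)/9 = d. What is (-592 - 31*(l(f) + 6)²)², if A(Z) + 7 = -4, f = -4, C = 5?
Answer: 690848656/81 ≈ 8.5290e+6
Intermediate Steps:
A(Z) = -11 (A(Z) = -7 - 4 = -11)
U(d) = 9*d
l(x) = 10*x/(-11 + x) (l(x) = (x + 9*x)/(x - 11) = (10*x)/(-11 + x) = 10*x/(-11 + x))
(-592 - 31*(l(f) + 6)²)² = (-592 - 31*(10*(-4)/(-11 - 4) + 6)²)² = (-592 - 31*(10*(-4)/(-15) + 6)²)² = (-592 - 31*(10*(-4)*(-1/15) + 6)²)² = (-592 - 31*(8/3 + 6)²)² = (-592 - 31*(26/3)²)² = (-592 - 31*676/9)² = (-592 - 20956/9)² = (-26284/9)² = 690848656/81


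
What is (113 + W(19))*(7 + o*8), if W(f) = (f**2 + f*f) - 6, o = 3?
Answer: 25699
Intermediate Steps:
W(f) = -6 + 2*f**2 (W(f) = (f**2 + f**2) - 6 = 2*f**2 - 6 = -6 + 2*f**2)
(113 + W(19))*(7 + o*8) = (113 + (-6 + 2*19**2))*(7 + 3*8) = (113 + (-6 + 2*361))*(7 + 24) = (113 + (-6 + 722))*31 = (113 + 716)*31 = 829*31 = 25699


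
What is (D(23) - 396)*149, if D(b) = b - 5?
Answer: -56322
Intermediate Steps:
D(b) = -5 + b
(D(23) - 396)*149 = ((-5 + 23) - 396)*149 = (18 - 396)*149 = -378*149 = -56322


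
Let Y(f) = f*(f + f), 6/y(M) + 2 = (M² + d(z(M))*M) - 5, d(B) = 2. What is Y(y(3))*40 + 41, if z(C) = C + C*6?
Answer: 86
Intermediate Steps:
z(C) = 7*C (z(C) = C + 6*C = 7*C)
y(M) = 6/(-7 + M² + 2*M) (y(M) = 6/(-2 + ((M² + 2*M) - 5)) = 6/(-2 + (-5 + M² + 2*M)) = 6/(-7 + M² + 2*M))
Y(f) = 2*f² (Y(f) = f*(2*f) = 2*f²)
Y(y(3))*40 + 41 = (2*(6/(-7 + 3² + 2*3))²)*40 + 41 = (2*(6/(-7 + 9 + 6))²)*40 + 41 = (2*(6/8)²)*40 + 41 = (2*(6*(⅛))²)*40 + 41 = (2*(¾)²)*40 + 41 = (2*(9/16))*40 + 41 = (9/8)*40 + 41 = 45 + 41 = 86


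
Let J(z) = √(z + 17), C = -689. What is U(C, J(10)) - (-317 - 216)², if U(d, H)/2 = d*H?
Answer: -284089 - 4134*√3 ≈ -2.9125e+5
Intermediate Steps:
J(z) = √(17 + z)
U(d, H) = 2*H*d (U(d, H) = 2*(d*H) = 2*(H*d) = 2*H*d)
U(C, J(10)) - (-317 - 216)² = 2*√(17 + 10)*(-689) - (-317 - 216)² = 2*√27*(-689) - 1*(-533)² = 2*(3*√3)*(-689) - 1*284089 = -4134*√3 - 284089 = -284089 - 4134*√3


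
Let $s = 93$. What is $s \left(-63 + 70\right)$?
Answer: $651$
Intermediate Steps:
$s \left(-63 + 70\right) = 93 \left(-63 + 70\right) = 93 \cdot 7 = 651$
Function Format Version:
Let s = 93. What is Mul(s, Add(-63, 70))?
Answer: 651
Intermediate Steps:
Mul(s, Add(-63, 70)) = Mul(93, Add(-63, 70)) = Mul(93, 7) = 651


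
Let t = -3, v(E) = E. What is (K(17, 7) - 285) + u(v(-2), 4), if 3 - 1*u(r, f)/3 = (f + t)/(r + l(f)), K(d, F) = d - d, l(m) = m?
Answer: -555/2 ≈ -277.50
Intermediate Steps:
K(d, F) = 0
u(r, f) = 9 - 3*(-3 + f)/(f + r) (u(r, f) = 9 - 3*(f - 3)/(r + f) = 9 - 3*(-3 + f)/(f + r))
(K(17, 7) - 285) + u(v(-2), 4) = (0 - 285) + 3*(3 + 2*4 + 3*(-2))/(4 - 2) = -285 + 3*(3 + 8 - 6)/2 = -285 + 3*(½)*5 = -285 + 15/2 = -555/2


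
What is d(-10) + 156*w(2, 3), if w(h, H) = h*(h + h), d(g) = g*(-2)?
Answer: 1268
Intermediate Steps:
d(g) = -2*g
w(h, H) = 2*h**2 (w(h, H) = h*(2*h) = 2*h**2)
d(-10) + 156*w(2, 3) = -2*(-10) + 156*(2*2**2) = 20 + 156*(2*4) = 20 + 156*8 = 20 + 1248 = 1268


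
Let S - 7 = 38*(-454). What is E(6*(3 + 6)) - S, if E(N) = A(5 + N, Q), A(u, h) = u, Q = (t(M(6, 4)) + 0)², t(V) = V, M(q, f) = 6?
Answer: 17304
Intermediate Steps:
Q = 36 (Q = (6 + 0)² = 6² = 36)
E(N) = 5 + N
S = -17245 (S = 7 + 38*(-454) = 7 - 17252 = -17245)
E(6*(3 + 6)) - S = (5 + 6*(3 + 6)) - 1*(-17245) = (5 + 6*9) + 17245 = (5 + 54) + 17245 = 59 + 17245 = 17304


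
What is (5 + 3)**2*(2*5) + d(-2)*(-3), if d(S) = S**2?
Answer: 628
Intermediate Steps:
(5 + 3)**2*(2*5) + d(-2)*(-3) = (5 + 3)**2*(2*5) + (-2)**2*(-3) = 8**2*10 + 4*(-3) = 64*10 - 12 = 640 - 12 = 628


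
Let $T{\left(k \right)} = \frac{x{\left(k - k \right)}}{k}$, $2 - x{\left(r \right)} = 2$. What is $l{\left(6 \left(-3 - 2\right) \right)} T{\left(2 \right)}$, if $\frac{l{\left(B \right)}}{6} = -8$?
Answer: $0$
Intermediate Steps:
$x{\left(r \right)} = 0$ ($x{\left(r \right)} = 2 - 2 = 0$)
$T{\left(k \right)} = 0$ ($T{\left(k \right)} = \frac{0}{k} = 0$)
$l{\left(B \right)} = -48$ ($l{\left(B \right)} = 6 \left(-8\right) = -48$)
$l{\left(6 \left(-3 - 2\right) \right)} T{\left(2 \right)} = \left(-48\right) 0 = 0$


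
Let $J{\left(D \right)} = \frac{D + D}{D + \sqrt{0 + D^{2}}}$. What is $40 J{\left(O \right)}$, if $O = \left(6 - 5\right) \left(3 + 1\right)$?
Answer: $40$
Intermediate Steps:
$O = 4$ ($O = 1 \cdot 4 = 4$)
$J{\left(D \right)} = \frac{2 D}{D + \sqrt{D^{2}}}$
$40 J{\left(O \right)} = 40 \cdot 2 \cdot 4 \frac{1}{4 + \sqrt{4^{2}}} = 40 \cdot 2 \cdot 4 \frac{1}{4 + \sqrt{16}} = 40 \cdot 2 \cdot 4 \frac{1}{4 + 4} = 40 \cdot 2 \cdot 4 \cdot \frac{1}{8} = 40 \cdot 1 = 40$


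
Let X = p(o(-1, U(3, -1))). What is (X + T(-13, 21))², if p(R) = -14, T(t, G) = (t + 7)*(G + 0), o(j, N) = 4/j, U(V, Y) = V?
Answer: 19600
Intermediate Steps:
T(t, G) = G*(7 + t) (T(t, G) = (7 + t)*G = G*(7 + t))
X = -14
(X + T(-13, 21))² = (-14 + 21*(7 - 13))² = (-14 + 21*(-6))² = (-14 - 126)² = (-140)² = 19600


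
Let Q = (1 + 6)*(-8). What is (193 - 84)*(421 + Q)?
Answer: 39785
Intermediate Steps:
Q = -56 (Q = 7*(-8) = -56)
(193 - 84)*(421 + Q) = (193 - 84)*(421 - 56) = 109*365 = 39785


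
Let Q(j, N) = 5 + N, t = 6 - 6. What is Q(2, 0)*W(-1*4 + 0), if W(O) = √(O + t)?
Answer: 10*I ≈ 10.0*I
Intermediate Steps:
t = 0
W(O) = √O (W(O) = √(O + 0) = √O)
Q(2, 0)*W(-1*4 + 0) = (5 + 0)*√(-1*4 + 0) = 5*√(-4 + 0) = 5*√(-4) = 5*(2*I) = 10*I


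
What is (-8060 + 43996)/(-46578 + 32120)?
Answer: -17968/7229 ≈ -2.4855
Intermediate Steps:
(-8060 + 43996)/(-46578 + 32120) = 35936/(-14458) = 35936*(-1/14458) = -17968/7229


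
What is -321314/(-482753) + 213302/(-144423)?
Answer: -56567048584/69720636519 ≈ -0.81134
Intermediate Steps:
-321314/(-482753) + 213302/(-144423) = -321314*(-1/482753) + 213302*(-1/144423) = 321314/482753 - 213302/144423 = -56567048584/69720636519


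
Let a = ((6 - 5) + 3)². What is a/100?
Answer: 4/25 ≈ 0.16000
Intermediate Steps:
a = 16 (a = (1 + 3)² = 4² = 16)
a/100 = 16/100 = 16*(1/100) = 4/25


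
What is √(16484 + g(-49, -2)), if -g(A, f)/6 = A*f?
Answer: 2*√3974 ≈ 126.08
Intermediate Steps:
g(A, f) = -6*A*f
√(16484 + g(-49, -2)) = √(16484 - 6*(-49)*(-2)) = √(16484 - 588) = √15896 = 2*√3974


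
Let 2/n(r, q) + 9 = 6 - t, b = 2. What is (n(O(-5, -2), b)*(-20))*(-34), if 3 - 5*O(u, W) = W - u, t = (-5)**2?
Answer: -340/7 ≈ -48.571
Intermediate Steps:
t = 25
O(u, W) = 3/5 - W/5 + u/5 (O(u, W) = 3/5 - (W - u)/5 = 3/5 + (-W/5 + u/5) = 3/5 - W/5 + u/5)
n(r, q) = -1/14 (n(r, q) = 2/(-9 + (6 - 1*25)) = 2/(-9 + (6 - 25)) = 2/(-9 - 19) = 2/(-28) = 2*(-1/28) = -1/14)
(n(O(-5, -2), b)*(-20))*(-34) = -1/14*(-20)*(-34) = (10/7)*(-34) = -340/7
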